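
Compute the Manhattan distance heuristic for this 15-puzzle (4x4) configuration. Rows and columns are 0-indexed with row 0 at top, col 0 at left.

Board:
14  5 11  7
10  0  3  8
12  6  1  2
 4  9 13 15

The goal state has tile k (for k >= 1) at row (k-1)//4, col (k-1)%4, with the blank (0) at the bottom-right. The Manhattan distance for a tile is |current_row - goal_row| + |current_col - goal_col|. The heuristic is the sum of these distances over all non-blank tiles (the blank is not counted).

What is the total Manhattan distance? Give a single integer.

Tile 14: (0,0)->(3,1) = 4
Tile 5: (0,1)->(1,0) = 2
Tile 11: (0,2)->(2,2) = 2
Tile 7: (0,3)->(1,2) = 2
Tile 10: (1,0)->(2,1) = 2
Tile 3: (1,2)->(0,2) = 1
Tile 8: (1,3)->(1,3) = 0
Tile 12: (2,0)->(2,3) = 3
Tile 6: (2,1)->(1,1) = 1
Tile 1: (2,2)->(0,0) = 4
Tile 2: (2,3)->(0,1) = 4
Tile 4: (3,0)->(0,3) = 6
Tile 9: (3,1)->(2,0) = 2
Tile 13: (3,2)->(3,0) = 2
Tile 15: (3,3)->(3,2) = 1
Sum: 4 + 2 + 2 + 2 + 2 + 1 + 0 + 3 + 1 + 4 + 4 + 6 + 2 + 2 + 1 = 36

Answer: 36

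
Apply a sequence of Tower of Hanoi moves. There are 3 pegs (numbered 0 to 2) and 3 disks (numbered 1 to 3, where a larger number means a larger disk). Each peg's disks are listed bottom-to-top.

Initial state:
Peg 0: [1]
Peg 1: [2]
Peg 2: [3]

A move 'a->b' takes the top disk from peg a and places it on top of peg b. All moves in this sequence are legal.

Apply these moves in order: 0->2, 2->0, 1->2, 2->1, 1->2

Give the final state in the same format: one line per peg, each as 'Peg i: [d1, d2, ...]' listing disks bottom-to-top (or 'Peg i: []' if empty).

After move 1 (0->2):
Peg 0: []
Peg 1: [2]
Peg 2: [3, 1]

After move 2 (2->0):
Peg 0: [1]
Peg 1: [2]
Peg 2: [3]

After move 3 (1->2):
Peg 0: [1]
Peg 1: []
Peg 2: [3, 2]

After move 4 (2->1):
Peg 0: [1]
Peg 1: [2]
Peg 2: [3]

After move 5 (1->2):
Peg 0: [1]
Peg 1: []
Peg 2: [3, 2]

Answer: Peg 0: [1]
Peg 1: []
Peg 2: [3, 2]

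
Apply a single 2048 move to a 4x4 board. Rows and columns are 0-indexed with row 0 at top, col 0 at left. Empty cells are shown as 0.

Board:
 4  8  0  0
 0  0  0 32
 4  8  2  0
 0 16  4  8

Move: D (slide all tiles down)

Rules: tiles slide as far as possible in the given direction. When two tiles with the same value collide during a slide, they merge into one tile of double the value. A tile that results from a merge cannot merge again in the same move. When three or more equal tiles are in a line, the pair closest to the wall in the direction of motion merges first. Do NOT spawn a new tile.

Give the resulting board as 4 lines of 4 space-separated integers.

Slide down:
col 0: [4, 0, 4, 0] -> [0, 0, 0, 8]
col 1: [8, 0, 8, 16] -> [0, 0, 16, 16]
col 2: [0, 0, 2, 4] -> [0, 0, 2, 4]
col 3: [0, 32, 0, 8] -> [0, 0, 32, 8]

Answer:  0  0  0  0
 0  0  0  0
 0 16  2 32
 8 16  4  8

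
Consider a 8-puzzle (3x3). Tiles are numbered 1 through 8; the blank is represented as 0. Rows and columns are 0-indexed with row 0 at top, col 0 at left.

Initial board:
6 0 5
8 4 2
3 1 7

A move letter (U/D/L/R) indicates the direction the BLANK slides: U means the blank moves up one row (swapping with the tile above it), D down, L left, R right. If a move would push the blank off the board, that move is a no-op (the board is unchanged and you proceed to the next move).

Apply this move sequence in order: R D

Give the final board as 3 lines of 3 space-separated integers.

Answer: 6 5 2
8 4 0
3 1 7

Derivation:
After move 1 (R):
6 5 0
8 4 2
3 1 7

After move 2 (D):
6 5 2
8 4 0
3 1 7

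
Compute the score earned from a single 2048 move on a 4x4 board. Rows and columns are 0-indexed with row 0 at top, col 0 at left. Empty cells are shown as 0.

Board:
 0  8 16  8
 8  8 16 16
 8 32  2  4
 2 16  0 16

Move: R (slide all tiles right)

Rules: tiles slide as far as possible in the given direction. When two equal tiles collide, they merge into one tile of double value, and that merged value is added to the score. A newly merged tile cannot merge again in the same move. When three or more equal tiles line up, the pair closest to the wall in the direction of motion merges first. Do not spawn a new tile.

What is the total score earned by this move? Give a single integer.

Slide right:
row 0: [0, 8, 16, 8] -> [0, 8, 16, 8]  score +0 (running 0)
row 1: [8, 8, 16, 16] -> [0, 0, 16, 32]  score +48 (running 48)
row 2: [8, 32, 2, 4] -> [8, 32, 2, 4]  score +0 (running 48)
row 3: [2, 16, 0, 16] -> [0, 0, 2, 32]  score +32 (running 80)
Board after move:
 0  8 16  8
 0  0 16 32
 8 32  2  4
 0  0  2 32

Answer: 80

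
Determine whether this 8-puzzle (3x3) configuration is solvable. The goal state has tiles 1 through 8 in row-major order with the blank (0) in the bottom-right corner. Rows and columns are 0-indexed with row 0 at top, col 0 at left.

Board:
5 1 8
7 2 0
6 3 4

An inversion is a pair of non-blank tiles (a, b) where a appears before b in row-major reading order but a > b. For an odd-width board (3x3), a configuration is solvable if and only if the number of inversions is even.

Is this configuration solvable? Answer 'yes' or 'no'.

Inversions (pairs i<j in row-major order where tile[i] > tile[j] > 0): 15
15 is odd, so the puzzle is not solvable.

Answer: no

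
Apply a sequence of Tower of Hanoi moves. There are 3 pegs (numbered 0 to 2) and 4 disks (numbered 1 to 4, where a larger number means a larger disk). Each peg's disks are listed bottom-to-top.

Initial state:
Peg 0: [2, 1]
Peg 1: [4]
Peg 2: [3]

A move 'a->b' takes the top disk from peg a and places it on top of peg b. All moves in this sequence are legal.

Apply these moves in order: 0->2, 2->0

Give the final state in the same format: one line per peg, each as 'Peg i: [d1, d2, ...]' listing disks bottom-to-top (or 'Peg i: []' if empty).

After move 1 (0->2):
Peg 0: [2]
Peg 1: [4]
Peg 2: [3, 1]

After move 2 (2->0):
Peg 0: [2, 1]
Peg 1: [4]
Peg 2: [3]

Answer: Peg 0: [2, 1]
Peg 1: [4]
Peg 2: [3]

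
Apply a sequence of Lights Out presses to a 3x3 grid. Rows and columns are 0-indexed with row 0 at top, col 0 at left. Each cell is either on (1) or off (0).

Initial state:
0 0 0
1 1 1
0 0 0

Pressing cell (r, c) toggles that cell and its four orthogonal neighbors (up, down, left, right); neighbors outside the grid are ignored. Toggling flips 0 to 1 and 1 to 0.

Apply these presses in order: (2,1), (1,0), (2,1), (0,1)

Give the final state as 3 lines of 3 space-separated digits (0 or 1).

Answer: 0 1 1
0 1 1
1 0 0

Derivation:
After press 1 at (2,1):
0 0 0
1 0 1
1 1 1

After press 2 at (1,0):
1 0 0
0 1 1
0 1 1

After press 3 at (2,1):
1 0 0
0 0 1
1 0 0

After press 4 at (0,1):
0 1 1
0 1 1
1 0 0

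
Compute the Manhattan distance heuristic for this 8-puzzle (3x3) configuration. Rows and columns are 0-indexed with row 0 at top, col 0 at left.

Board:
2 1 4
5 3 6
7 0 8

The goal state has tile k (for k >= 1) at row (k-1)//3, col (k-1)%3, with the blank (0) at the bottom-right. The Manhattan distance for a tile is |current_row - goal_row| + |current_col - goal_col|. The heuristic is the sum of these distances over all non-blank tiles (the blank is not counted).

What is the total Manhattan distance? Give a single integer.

Answer: 9

Derivation:
Tile 2: (0,0)->(0,1) = 1
Tile 1: (0,1)->(0,0) = 1
Tile 4: (0,2)->(1,0) = 3
Tile 5: (1,0)->(1,1) = 1
Tile 3: (1,1)->(0,2) = 2
Tile 6: (1,2)->(1,2) = 0
Tile 7: (2,0)->(2,0) = 0
Tile 8: (2,2)->(2,1) = 1
Sum: 1 + 1 + 3 + 1 + 2 + 0 + 0 + 1 = 9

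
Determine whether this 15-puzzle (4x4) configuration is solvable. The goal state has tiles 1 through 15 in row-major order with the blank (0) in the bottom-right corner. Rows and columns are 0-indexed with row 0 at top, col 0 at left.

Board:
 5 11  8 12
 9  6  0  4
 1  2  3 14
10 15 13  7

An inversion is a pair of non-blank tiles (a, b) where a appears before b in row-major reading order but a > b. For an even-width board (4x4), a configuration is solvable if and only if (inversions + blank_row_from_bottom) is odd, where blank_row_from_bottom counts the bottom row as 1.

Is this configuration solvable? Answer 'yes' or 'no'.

Answer: no

Derivation:
Inversions: 47
Blank is in row 1 (0-indexed from top), which is row 3 counting from the bottom (bottom = 1).
47 + 3 = 50, which is even, so the puzzle is not solvable.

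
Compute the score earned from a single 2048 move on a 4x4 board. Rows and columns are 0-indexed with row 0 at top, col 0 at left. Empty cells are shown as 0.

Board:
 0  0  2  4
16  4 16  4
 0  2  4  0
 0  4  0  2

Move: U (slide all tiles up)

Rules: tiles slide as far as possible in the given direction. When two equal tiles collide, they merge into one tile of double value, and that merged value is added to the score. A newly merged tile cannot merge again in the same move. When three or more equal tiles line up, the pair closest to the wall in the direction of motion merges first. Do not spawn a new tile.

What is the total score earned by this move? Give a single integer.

Answer: 8

Derivation:
Slide up:
col 0: [0, 16, 0, 0] -> [16, 0, 0, 0]  score +0 (running 0)
col 1: [0, 4, 2, 4] -> [4, 2, 4, 0]  score +0 (running 0)
col 2: [2, 16, 4, 0] -> [2, 16, 4, 0]  score +0 (running 0)
col 3: [4, 4, 0, 2] -> [8, 2, 0, 0]  score +8 (running 8)
Board after move:
16  4  2  8
 0  2 16  2
 0  4  4  0
 0  0  0  0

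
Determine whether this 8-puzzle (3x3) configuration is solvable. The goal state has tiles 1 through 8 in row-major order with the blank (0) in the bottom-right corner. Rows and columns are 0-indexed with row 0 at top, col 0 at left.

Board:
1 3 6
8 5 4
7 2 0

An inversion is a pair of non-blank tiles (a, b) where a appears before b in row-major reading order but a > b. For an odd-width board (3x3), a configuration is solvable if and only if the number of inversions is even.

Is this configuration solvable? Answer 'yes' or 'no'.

Inversions (pairs i<j in row-major order where tile[i] > tile[j] > 0): 12
12 is even, so the puzzle is solvable.

Answer: yes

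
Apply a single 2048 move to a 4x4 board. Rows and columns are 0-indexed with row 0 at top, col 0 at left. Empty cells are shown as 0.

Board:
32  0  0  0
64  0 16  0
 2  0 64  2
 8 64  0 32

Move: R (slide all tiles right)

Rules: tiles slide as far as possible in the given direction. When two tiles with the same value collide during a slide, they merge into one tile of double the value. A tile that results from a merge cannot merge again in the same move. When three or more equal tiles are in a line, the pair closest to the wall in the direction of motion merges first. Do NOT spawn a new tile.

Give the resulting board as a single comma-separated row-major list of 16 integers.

Answer: 0, 0, 0, 32, 0, 0, 64, 16, 0, 2, 64, 2, 0, 8, 64, 32

Derivation:
Slide right:
row 0: [32, 0, 0, 0] -> [0, 0, 0, 32]
row 1: [64, 0, 16, 0] -> [0, 0, 64, 16]
row 2: [2, 0, 64, 2] -> [0, 2, 64, 2]
row 3: [8, 64, 0, 32] -> [0, 8, 64, 32]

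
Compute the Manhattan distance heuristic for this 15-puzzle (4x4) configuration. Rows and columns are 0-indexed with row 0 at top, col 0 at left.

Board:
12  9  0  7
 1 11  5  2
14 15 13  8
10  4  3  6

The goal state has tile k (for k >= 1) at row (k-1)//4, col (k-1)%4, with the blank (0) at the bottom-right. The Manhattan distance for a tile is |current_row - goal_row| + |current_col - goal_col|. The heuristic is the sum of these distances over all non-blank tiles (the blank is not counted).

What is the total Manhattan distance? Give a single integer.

Answer: 40

Derivation:
Tile 12: at (0,0), goal (2,3), distance |0-2|+|0-3| = 5
Tile 9: at (0,1), goal (2,0), distance |0-2|+|1-0| = 3
Tile 7: at (0,3), goal (1,2), distance |0-1|+|3-2| = 2
Tile 1: at (1,0), goal (0,0), distance |1-0|+|0-0| = 1
Tile 11: at (1,1), goal (2,2), distance |1-2|+|1-2| = 2
Tile 5: at (1,2), goal (1,0), distance |1-1|+|2-0| = 2
Tile 2: at (1,3), goal (0,1), distance |1-0|+|3-1| = 3
Tile 14: at (2,0), goal (3,1), distance |2-3|+|0-1| = 2
Tile 15: at (2,1), goal (3,2), distance |2-3|+|1-2| = 2
Tile 13: at (2,2), goal (3,0), distance |2-3|+|2-0| = 3
Tile 8: at (2,3), goal (1,3), distance |2-1|+|3-3| = 1
Tile 10: at (3,0), goal (2,1), distance |3-2|+|0-1| = 2
Tile 4: at (3,1), goal (0,3), distance |3-0|+|1-3| = 5
Tile 3: at (3,2), goal (0,2), distance |3-0|+|2-2| = 3
Tile 6: at (3,3), goal (1,1), distance |3-1|+|3-1| = 4
Sum: 5 + 3 + 2 + 1 + 2 + 2 + 3 + 2 + 2 + 3 + 1 + 2 + 5 + 3 + 4 = 40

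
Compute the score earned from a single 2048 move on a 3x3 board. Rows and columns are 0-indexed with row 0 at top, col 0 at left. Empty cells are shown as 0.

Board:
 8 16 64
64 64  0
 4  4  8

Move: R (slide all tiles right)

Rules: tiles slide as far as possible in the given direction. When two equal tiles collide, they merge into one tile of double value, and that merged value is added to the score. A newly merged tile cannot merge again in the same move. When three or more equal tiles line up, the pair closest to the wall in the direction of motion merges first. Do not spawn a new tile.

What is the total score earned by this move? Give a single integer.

Answer: 136

Derivation:
Slide right:
row 0: [8, 16, 64] -> [8, 16, 64]  score +0 (running 0)
row 1: [64, 64, 0] -> [0, 0, 128]  score +128 (running 128)
row 2: [4, 4, 8] -> [0, 8, 8]  score +8 (running 136)
Board after move:
  8  16  64
  0   0 128
  0   8   8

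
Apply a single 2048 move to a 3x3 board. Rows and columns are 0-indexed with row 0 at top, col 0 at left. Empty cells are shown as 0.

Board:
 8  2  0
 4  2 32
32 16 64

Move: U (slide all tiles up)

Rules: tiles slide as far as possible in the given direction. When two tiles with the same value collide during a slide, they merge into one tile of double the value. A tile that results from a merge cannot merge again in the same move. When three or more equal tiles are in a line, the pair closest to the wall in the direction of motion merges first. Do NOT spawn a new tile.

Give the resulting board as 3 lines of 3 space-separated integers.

Answer:  8  4 32
 4 16 64
32  0  0

Derivation:
Slide up:
col 0: [8, 4, 32] -> [8, 4, 32]
col 1: [2, 2, 16] -> [4, 16, 0]
col 2: [0, 32, 64] -> [32, 64, 0]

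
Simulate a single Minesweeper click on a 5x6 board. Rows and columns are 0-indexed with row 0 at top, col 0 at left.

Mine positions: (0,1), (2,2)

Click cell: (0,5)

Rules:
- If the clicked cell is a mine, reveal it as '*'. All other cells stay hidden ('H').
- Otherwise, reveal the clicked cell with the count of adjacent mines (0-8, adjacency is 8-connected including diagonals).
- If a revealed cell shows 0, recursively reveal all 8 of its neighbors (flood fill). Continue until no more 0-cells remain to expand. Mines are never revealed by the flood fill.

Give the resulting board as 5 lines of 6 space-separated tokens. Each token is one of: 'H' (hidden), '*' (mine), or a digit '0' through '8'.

H H 1 0 0 0
1 2 2 1 0 0
0 1 H 1 0 0
0 1 1 1 0 0
0 0 0 0 0 0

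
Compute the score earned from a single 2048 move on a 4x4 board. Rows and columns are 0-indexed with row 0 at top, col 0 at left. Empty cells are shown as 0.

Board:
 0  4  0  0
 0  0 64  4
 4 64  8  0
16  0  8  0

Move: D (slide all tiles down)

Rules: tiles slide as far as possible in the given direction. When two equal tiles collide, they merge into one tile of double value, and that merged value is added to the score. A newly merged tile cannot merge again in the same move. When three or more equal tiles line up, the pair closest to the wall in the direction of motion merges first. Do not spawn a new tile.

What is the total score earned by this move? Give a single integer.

Slide down:
col 0: [0, 0, 4, 16] -> [0, 0, 4, 16]  score +0 (running 0)
col 1: [4, 0, 64, 0] -> [0, 0, 4, 64]  score +0 (running 0)
col 2: [0, 64, 8, 8] -> [0, 0, 64, 16]  score +16 (running 16)
col 3: [0, 4, 0, 0] -> [0, 0, 0, 4]  score +0 (running 16)
Board after move:
 0  0  0  0
 0  0  0  0
 4  4 64  0
16 64 16  4

Answer: 16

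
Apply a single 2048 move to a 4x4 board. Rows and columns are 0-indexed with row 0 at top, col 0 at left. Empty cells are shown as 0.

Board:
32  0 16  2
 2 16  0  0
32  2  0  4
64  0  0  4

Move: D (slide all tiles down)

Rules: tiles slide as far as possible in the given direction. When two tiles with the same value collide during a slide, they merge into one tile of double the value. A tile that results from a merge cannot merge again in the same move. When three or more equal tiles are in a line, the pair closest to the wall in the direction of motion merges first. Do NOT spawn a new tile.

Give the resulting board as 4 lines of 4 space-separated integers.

Answer: 32  0  0  0
 2  0  0  0
32 16  0  2
64  2 16  8

Derivation:
Slide down:
col 0: [32, 2, 32, 64] -> [32, 2, 32, 64]
col 1: [0, 16, 2, 0] -> [0, 0, 16, 2]
col 2: [16, 0, 0, 0] -> [0, 0, 0, 16]
col 3: [2, 0, 4, 4] -> [0, 0, 2, 8]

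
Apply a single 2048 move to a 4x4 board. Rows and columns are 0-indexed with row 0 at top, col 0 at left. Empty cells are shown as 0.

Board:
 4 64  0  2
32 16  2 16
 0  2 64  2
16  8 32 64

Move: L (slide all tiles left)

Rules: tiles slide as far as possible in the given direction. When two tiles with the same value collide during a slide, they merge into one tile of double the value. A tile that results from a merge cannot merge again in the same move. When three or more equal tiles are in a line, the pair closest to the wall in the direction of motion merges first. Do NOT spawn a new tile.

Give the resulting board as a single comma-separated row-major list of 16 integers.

Answer: 4, 64, 2, 0, 32, 16, 2, 16, 2, 64, 2, 0, 16, 8, 32, 64

Derivation:
Slide left:
row 0: [4, 64, 0, 2] -> [4, 64, 2, 0]
row 1: [32, 16, 2, 16] -> [32, 16, 2, 16]
row 2: [0, 2, 64, 2] -> [2, 64, 2, 0]
row 3: [16, 8, 32, 64] -> [16, 8, 32, 64]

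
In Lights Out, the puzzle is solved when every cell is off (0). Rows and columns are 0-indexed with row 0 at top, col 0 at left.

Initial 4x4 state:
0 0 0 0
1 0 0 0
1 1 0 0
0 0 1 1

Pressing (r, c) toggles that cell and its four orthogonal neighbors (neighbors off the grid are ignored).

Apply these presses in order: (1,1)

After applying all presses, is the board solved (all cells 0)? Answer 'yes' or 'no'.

Answer: no

Derivation:
After press 1 at (1,1):
0 1 0 0
0 1 1 0
1 0 0 0
0 0 1 1

Lights still on: 6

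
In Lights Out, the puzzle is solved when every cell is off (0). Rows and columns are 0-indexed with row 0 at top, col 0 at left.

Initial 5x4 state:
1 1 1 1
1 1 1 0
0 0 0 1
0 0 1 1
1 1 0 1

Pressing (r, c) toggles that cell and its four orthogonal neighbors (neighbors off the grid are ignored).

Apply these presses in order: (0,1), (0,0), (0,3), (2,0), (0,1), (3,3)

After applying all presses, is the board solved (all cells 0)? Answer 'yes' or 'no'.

After press 1 at (0,1):
0 0 0 1
1 0 1 0
0 0 0 1
0 0 1 1
1 1 0 1

After press 2 at (0,0):
1 1 0 1
0 0 1 0
0 0 0 1
0 0 1 1
1 1 0 1

After press 3 at (0,3):
1 1 1 0
0 0 1 1
0 0 0 1
0 0 1 1
1 1 0 1

After press 4 at (2,0):
1 1 1 0
1 0 1 1
1 1 0 1
1 0 1 1
1 1 0 1

After press 5 at (0,1):
0 0 0 0
1 1 1 1
1 1 0 1
1 0 1 1
1 1 0 1

After press 6 at (3,3):
0 0 0 0
1 1 1 1
1 1 0 0
1 0 0 0
1 1 0 0

Lights still on: 9

Answer: no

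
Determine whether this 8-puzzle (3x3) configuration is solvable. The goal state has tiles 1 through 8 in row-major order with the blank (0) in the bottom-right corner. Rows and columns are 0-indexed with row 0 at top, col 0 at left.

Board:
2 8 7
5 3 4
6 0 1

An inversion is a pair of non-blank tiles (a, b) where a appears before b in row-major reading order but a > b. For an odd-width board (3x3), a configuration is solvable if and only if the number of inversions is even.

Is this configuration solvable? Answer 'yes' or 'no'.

Answer: yes

Derivation:
Inversions (pairs i<j in row-major order where tile[i] > tile[j] > 0): 18
18 is even, so the puzzle is solvable.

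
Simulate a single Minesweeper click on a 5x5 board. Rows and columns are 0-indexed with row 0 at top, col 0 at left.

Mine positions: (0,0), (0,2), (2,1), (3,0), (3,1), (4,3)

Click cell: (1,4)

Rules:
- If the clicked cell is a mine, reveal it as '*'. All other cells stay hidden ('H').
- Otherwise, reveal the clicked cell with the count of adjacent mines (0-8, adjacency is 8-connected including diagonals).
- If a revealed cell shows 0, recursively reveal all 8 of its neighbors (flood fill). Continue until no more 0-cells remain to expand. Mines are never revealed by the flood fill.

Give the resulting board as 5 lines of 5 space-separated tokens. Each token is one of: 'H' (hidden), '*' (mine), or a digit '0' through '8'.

H H H 1 0
H H 2 1 0
H H 2 0 0
H H 3 1 1
H H H H H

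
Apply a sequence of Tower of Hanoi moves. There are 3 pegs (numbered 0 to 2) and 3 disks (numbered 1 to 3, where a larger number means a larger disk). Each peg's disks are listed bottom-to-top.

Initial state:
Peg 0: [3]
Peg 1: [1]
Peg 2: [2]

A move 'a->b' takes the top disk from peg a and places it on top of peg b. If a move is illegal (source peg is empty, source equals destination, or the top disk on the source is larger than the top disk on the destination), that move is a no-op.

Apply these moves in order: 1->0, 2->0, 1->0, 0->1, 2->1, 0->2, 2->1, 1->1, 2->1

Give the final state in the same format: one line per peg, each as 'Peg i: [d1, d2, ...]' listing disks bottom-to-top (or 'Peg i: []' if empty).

Answer: Peg 0: [3]
Peg 1: [1]
Peg 2: [2]

Derivation:
After move 1 (1->0):
Peg 0: [3, 1]
Peg 1: []
Peg 2: [2]

After move 2 (2->0):
Peg 0: [3, 1]
Peg 1: []
Peg 2: [2]

After move 3 (1->0):
Peg 0: [3, 1]
Peg 1: []
Peg 2: [2]

After move 4 (0->1):
Peg 0: [3]
Peg 1: [1]
Peg 2: [2]

After move 5 (2->1):
Peg 0: [3]
Peg 1: [1]
Peg 2: [2]

After move 6 (0->2):
Peg 0: [3]
Peg 1: [1]
Peg 2: [2]

After move 7 (2->1):
Peg 0: [3]
Peg 1: [1]
Peg 2: [2]

After move 8 (1->1):
Peg 0: [3]
Peg 1: [1]
Peg 2: [2]

After move 9 (2->1):
Peg 0: [3]
Peg 1: [1]
Peg 2: [2]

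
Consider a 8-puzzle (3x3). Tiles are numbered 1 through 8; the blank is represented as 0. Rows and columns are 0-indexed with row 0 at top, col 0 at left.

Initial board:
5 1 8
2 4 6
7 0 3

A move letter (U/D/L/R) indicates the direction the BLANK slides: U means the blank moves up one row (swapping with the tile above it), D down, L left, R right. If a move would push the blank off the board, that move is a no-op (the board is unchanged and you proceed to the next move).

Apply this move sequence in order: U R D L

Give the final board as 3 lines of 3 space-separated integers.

After move 1 (U):
5 1 8
2 0 6
7 4 3

After move 2 (R):
5 1 8
2 6 0
7 4 3

After move 3 (D):
5 1 8
2 6 3
7 4 0

After move 4 (L):
5 1 8
2 6 3
7 0 4

Answer: 5 1 8
2 6 3
7 0 4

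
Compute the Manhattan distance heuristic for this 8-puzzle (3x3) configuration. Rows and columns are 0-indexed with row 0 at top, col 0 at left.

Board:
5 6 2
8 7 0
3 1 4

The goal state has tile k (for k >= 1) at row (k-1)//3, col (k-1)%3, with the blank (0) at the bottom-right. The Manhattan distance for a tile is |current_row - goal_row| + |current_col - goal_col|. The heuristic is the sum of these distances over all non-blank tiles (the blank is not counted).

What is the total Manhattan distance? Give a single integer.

Answer: 19

Derivation:
Tile 5: (0,0)->(1,1) = 2
Tile 6: (0,1)->(1,2) = 2
Tile 2: (0,2)->(0,1) = 1
Tile 8: (1,0)->(2,1) = 2
Tile 7: (1,1)->(2,0) = 2
Tile 3: (2,0)->(0,2) = 4
Tile 1: (2,1)->(0,0) = 3
Tile 4: (2,2)->(1,0) = 3
Sum: 2 + 2 + 1 + 2 + 2 + 4 + 3 + 3 = 19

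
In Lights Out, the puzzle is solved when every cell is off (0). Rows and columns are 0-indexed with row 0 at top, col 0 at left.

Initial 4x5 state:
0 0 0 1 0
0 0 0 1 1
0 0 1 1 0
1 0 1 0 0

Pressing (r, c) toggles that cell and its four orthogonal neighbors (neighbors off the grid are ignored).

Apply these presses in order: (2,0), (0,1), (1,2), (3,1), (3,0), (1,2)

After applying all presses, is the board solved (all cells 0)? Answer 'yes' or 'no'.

After press 1 at (2,0):
0 0 0 1 0
1 0 0 1 1
1 1 1 1 0
0 0 1 0 0

After press 2 at (0,1):
1 1 1 1 0
1 1 0 1 1
1 1 1 1 0
0 0 1 0 0

After press 3 at (1,2):
1 1 0 1 0
1 0 1 0 1
1 1 0 1 0
0 0 1 0 0

After press 4 at (3,1):
1 1 0 1 0
1 0 1 0 1
1 0 0 1 0
1 1 0 0 0

After press 5 at (3,0):
1 1 0 1 0
1 0 1 0 1
0 0 0 1 0
0 0 0 0 0

After press 6 at (1,2):
1 1 1 1 0
1 1 0 1 1
0 0 1 1 0
0 0 0 0 0

Lights still on: 10

Answer: no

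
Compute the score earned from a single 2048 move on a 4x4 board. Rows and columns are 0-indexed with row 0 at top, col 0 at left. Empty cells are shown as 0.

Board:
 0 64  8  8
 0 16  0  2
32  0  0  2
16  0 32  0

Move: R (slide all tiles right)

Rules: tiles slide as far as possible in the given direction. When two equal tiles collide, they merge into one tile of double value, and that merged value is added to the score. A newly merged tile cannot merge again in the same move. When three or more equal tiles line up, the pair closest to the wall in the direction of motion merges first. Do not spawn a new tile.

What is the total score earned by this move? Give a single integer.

Answer: 16

Derivation:
Slide right:
row 0: [0, 64, 8, 8] -> [0, 0, 64, 16]  score +16 (running 16)
row 1: [0, 16, 0, 2] -> [0, 0, 16, 2]  score +0 (running 16)
row 2: [32, 0, 0, 2] -> [0, 0, 32, 2]  score +0 (running 16)
row 3: [16, 0, 32, 0] -> [0, 0, 16, 32]  score +0 (running 16)
Board after move:
 0  0 64 16
 0  0 16  2
 0  0 32  2
 0  0 16 32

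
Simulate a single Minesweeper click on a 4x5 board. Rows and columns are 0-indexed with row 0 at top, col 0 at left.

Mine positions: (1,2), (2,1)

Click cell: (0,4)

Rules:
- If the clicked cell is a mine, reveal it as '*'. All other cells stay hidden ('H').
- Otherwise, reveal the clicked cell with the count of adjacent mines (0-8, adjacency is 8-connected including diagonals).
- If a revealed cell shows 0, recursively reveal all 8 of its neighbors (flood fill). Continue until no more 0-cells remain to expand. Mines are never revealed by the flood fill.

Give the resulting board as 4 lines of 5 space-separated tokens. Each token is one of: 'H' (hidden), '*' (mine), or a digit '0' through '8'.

H H H 1 0
H H H 1 0
H H 2 1 0
H H 1 0 0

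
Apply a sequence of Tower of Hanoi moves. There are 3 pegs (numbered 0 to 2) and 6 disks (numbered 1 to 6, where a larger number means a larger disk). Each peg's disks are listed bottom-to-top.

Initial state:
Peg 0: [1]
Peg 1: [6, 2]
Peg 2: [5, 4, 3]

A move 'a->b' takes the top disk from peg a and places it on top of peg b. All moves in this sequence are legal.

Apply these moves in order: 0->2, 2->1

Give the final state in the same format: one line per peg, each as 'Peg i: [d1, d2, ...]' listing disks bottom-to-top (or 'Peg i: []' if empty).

Answer: Peg 0: []
Peg 1: [6, 2, 1]
Peg 2: [5, 4, 3]

Derivation:
After move 1 (0->2):
Peg 0: []
Peg 1: [6, 2]
Peg 2: [5, 4, 3, 1]

After move 2 (2->1):
Peg 0: []
Peg 1: [6, 2, 1]
Peg 2: [5, 4, 3]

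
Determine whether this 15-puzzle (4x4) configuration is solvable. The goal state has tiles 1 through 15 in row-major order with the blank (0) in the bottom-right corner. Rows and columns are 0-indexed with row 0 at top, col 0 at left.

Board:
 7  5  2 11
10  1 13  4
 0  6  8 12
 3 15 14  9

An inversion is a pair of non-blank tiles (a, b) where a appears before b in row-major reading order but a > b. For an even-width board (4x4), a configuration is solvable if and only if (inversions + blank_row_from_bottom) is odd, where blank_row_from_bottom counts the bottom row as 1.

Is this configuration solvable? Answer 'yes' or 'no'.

Inversions: 38
Blank is in row 2 (0-indexed from top), which is row 2 counting from the bottom (bottom = 1).
38 + 2 = 40, which is even, so the puzzle is not solvable.

Answer: no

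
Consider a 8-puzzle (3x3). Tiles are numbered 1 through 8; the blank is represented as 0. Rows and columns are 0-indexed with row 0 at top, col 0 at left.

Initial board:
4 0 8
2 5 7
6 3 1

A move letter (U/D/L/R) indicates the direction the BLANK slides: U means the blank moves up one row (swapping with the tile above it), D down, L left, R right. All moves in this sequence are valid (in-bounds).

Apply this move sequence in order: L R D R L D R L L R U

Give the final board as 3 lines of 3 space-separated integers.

After move 1 (L):
0 4 8
2 5 7
6 3 1

After move 2 (R):
4 0 8
2 5 7
6 3 1

After move 3 (D):
4 5 8
2 0 7
6 3 1

After move 4 (R):
4 5 8
2 7 0
6 3 1

After move 5 (L):
4 5 8
2 0 7
6 3 1

After move 6 (D):
4 5 8
2 3 7
6 0 1

After move 7 (R):
4 5 8
2 3 7
6 1 0

After move 8 (L):
4 5 8
2 3 7
6 0 1

After move 9 (L):
4 5 8
2 3 7
0 6 1

After move 10 (R):
4 5 8
2 3 7
6 0 1

After move 11 (U):
4 5 8
2 0 7
6 3 1

Answer: 4 5 8
2 0 7
6 3 1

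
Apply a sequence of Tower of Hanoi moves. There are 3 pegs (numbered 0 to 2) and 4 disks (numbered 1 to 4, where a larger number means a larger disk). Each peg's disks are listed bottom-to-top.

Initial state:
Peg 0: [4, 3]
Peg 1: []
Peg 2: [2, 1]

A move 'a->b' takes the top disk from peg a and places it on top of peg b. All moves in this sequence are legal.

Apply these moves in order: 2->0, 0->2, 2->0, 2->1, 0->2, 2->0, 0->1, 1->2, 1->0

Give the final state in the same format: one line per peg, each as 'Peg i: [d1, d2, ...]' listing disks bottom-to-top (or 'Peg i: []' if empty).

Answer: Peg 0: [4, 3, 2]
Peg 1: []
Peg 2: [1]

Derivation:
After move 1 (2->0):
Peg 0: [4, 3, 1]
Peg 1: []
Peg 2: [2]

After move 2 (0->2):
Peg 0: [4, 3]
Peg 1: []
Peg 2: [2, 1]

After move 3 (2->0):
Peg 0: [4, 3, 1]
Peg 1: []
Peg 2: [2]

After move 4 (2->1):
Peg 0: [4, 3, 1]
Peg 1: [2]
Peg 2: []

After move 5 (0->2):
Peg 0: [4, 3]
Peg 1: [2]
Peg 2: [1]

After move 6 (2->0):
Peg 0: [4, 3, 1]
Peg 1: [2]
Peg 2: []

After move 7 (0->1):
Peg 0: [4, 3]
Peg 1: [2, 1]
Peg 2: []

After move 8 (1->2):
Peg 0: [4, 3]
Peg 1: [2]
Peg 2: [1]

After move 9 (1->0):
Peg 0: [4, 3, 2]
Peg 1: []
Peg 2: [1]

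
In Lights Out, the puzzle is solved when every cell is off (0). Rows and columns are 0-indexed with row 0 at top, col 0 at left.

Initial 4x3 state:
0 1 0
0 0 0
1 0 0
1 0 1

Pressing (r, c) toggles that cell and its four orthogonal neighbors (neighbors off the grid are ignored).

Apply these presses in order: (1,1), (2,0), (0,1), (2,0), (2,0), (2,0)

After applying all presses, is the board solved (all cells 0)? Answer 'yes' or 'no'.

After press 1 at (1,1):
0 0 0
1 1 1
1 1 0
1 0 1

After press 2 at (2,0):
0 0 0
0 1 1
0 0 0
0 0 1

After press 3 at (0,1):
1 1 1
0 0 1
0 0 0
0 0 1

After press 4 at (2,0):
1 1 1
1 0 1
1 1 0
1 0 1

After press 5 at (2,0):
1 1 1
0 0 1
0 0 0
0 0 1

After press 6 at (2,0):
1 1 1
1 0 1
1 1 0
1 0 1

Lights still on: 9

Answer: no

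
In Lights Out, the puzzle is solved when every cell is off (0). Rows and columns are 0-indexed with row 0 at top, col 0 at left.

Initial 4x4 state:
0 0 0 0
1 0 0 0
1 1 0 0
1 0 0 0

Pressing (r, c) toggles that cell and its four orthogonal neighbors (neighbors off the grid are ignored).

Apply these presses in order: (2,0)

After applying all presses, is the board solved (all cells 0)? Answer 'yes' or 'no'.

Answer: yes

Derivation:
After press 1 at (2,0):
0 0 0 0
0 0 0 0
0 0 0 0
0 0 0 0

Lights still on: 0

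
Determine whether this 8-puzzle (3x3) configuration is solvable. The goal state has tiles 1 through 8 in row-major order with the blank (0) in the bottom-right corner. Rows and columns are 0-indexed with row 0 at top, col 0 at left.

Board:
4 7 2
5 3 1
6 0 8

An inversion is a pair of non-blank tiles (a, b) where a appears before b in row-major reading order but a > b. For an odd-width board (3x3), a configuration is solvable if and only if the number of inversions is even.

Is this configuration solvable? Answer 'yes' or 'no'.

Answer: yes

Derivation:
Inversions (pairs i<j in row-major order where tile[i] > tile[j] > 0): 12
12 is even, so the puzzle is solvable.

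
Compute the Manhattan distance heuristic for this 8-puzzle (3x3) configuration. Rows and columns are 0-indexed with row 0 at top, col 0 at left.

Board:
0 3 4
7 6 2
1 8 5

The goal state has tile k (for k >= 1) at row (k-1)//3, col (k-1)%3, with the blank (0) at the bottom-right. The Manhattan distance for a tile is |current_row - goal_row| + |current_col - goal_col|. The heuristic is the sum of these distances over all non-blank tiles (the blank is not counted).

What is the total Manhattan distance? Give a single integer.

Tile 3: (0,1)->(0,2) = 1
Tile 4: (0,2)->(1,0) = 3
Tile 7: (1,0)->(2,0) = 1
Tile 6: (1,1)->(1,2) = 1
Tile 2: (1,2)->(0,1) = 2
Tile 1: (2,0)->(0,0) = 2
Tile 8: (2,1)->(2,1) = 0
Tile 5: (2,2)->(1,1) = 2
Sum: 1 + 3 + 1 + 1 + 2 + 2 + 0 + 2 = 12

Answer: 12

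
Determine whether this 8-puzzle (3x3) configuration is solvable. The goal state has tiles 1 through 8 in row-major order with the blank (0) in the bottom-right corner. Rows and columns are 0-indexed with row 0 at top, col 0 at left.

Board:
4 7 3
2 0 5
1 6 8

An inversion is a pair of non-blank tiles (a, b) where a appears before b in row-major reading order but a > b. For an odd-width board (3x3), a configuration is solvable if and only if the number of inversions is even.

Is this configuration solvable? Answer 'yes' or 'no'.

Answer: yes

Derivation:
Inversions (pairs i<j in row-major order where tile[i] > tile[j] > 0): 12
12 is even, so the puzzle is solvable.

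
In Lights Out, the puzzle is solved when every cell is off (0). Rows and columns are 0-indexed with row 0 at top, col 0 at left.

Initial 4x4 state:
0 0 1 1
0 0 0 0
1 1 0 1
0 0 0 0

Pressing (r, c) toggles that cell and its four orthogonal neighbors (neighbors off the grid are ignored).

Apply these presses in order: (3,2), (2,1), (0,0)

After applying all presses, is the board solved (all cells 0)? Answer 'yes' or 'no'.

After press 1 at (3,2):
0 0 1 1
0 0 0 0
1 1 1 1
0 1 1 1

After press 2 at (2,1):
0 0 1 1
0 1 0 0
0 0 0 1
0 0 1 1

After press 3 at (0,0):
1 1 1 1
1 1 0 0
0 0 0 1
0 0 1 1

Lights still on: 9

Answer: no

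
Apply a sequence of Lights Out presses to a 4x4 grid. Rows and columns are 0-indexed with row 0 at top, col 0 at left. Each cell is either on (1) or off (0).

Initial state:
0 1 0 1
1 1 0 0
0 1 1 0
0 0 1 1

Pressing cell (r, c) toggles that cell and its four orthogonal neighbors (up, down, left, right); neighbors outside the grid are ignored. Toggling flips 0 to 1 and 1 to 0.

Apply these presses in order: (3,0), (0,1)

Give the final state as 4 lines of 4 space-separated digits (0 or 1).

Answer: 1 0 1 1
1 0 0 0
1 1 1 0
1 1 1 1

Derivation:
After press 1 at (3,0):
0 1 0 1
1 1 0 0
1 1 1 0
1 1 1 1

After press 2 at (0,1):
1 0 1 1
1 0 0 0
1 1 1 0
1 1 1 1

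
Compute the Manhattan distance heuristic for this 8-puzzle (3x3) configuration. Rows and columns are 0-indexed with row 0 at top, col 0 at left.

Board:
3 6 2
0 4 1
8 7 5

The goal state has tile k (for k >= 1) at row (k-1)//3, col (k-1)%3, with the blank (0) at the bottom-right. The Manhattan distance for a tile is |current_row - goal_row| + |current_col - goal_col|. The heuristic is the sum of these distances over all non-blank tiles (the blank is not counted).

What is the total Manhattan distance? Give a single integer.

Tile 3: (0,0)->(0,2) = 2
Tile 6: (0,1)->(1,2) = 2
Tile 2: (0,2)->(0,1) = 1
Tile 4: (1,1)->(1,0) = 1
Tile 1: (1,2)->(0,0) = 3
Tile 8: (2,0)->(2,1) = 1
Tile 7: (2,1)->(2,0) = 1
Tile 5: (2,2)->(1,1) = 2
Sum: 2 + 2 + 1 + 1 + 3 + 1 + 1 + 2 = 13

Answer: 13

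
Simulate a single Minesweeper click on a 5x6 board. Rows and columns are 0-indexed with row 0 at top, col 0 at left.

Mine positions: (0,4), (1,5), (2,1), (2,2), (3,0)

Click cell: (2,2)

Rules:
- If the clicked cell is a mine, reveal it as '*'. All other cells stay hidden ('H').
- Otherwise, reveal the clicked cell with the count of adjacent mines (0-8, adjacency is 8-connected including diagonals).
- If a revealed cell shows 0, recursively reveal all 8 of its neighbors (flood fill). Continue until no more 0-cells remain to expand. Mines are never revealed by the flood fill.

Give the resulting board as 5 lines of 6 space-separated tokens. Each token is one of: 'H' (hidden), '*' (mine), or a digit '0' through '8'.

H H H H H H
H H H H H H
H H * H H H
H H H H H H
H H H H H H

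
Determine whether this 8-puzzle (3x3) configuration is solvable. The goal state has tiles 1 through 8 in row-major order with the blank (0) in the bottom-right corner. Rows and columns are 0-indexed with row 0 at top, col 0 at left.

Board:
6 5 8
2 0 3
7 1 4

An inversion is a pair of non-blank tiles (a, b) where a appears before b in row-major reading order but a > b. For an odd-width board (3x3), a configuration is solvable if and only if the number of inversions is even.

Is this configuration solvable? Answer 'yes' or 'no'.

Answer: yes

Derivation:
Inversions (pairs i<j in row-major order where tile[i] > tile[j] > 0): 18
18 is even, so the puzzle is solvable.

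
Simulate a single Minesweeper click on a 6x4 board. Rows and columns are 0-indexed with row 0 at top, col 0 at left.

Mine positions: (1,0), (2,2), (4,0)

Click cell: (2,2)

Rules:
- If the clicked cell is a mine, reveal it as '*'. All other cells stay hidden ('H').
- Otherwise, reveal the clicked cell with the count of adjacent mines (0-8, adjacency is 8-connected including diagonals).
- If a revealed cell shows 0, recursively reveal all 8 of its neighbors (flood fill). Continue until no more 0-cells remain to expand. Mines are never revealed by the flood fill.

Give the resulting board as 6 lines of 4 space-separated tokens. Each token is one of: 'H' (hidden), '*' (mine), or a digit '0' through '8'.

H H H H
H H H H
H H * H
H H H H
H H H H
H H H H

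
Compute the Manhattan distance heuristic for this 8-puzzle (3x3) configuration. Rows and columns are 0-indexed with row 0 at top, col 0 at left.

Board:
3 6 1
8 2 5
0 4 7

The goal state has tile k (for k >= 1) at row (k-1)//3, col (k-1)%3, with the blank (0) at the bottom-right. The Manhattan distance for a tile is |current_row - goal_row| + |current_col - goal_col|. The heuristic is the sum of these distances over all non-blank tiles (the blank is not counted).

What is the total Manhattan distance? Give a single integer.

Tile 3: at (0,0), goal (0,2), distance |0-0|+|0-2| = 2
Tile 6: at (0,1), goal (1,2), distance |0-1|+|1-2| = 2
Tile 1: at (0,2), goal (0,0), distance |0-0|+|2-0| = 2
Tile 8: at (1,0), goal (2,1), distance |1-2|+|0-1| = 2
Tile 2: at (1,1), goal (0,1), distance |1-0|+|1-1| = 1
Tile 5: at (1,2), goal (1,1), distance |1-1|+|2-1| = 1
Tile 4: at (2,1), goal (1,0), distance |2-1|+|1-0| = 2
Tile 7: at (2,2), goal (2,0), distance |2-2|+|2-0| = 2
Sum: 2 + 2 + 2 + 2 + 1 + 1 + 2 + 2 = 14

Answer: 14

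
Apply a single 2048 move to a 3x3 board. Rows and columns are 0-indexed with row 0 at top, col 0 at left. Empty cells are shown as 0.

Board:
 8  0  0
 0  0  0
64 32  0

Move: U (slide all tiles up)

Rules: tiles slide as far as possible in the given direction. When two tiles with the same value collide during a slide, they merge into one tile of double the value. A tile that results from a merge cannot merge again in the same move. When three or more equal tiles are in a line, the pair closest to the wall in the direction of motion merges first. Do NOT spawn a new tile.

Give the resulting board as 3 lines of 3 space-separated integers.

Answer:  8 32  0
64  0  0
 0  0  0

Derivation:
Slide up:
col 0: [8, 0, 64] -> [8, 64, 0]
col 1: [0, 0, 32] -> [32, 0, 0]
col 2: [0, 0, 0] -> [0, 0, 0]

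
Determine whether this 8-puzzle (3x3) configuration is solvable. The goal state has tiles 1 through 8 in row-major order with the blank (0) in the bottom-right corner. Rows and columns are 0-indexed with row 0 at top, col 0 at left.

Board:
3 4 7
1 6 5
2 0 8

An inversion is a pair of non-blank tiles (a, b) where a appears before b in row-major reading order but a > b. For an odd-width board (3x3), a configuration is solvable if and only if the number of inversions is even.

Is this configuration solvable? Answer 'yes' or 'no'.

Inversions (pairs i<j in row-major order where tile[i] > tile[j] > 0): 11
11 is odd, so the puzzle is not solvable.

Answer: no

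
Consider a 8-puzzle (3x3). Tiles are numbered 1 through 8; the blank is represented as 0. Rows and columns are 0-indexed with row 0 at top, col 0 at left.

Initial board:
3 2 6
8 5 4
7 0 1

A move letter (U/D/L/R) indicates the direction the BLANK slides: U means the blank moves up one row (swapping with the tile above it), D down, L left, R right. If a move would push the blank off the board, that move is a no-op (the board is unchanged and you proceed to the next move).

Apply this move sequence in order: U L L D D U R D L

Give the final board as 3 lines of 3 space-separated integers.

Answer: 3 2 6
8 5 4
0 7 1

Derivation:
After move 1 (U):
3 2 6
8 0 4
7 5 1

After move 2 (L):
3 2 6
0 8 4
7 5 1

After move 3 (L):
3 2 6
0 8 4
7 5 1

After move 4 (D):
3 2 6
7 8 4
0 5 1

After move 5 (D):
3 2 6
7 8 4
0 5 1

After move 6 (U):
3 2 6
0 8 4
7 5 1

After move 7 (R):
3 2 6
8 0 4
7 5 1

After move 8 (D):
3 2 6
8 5 4
7 0 1

After move 9 (L):
3 2 6
8 5 4
0 7 1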